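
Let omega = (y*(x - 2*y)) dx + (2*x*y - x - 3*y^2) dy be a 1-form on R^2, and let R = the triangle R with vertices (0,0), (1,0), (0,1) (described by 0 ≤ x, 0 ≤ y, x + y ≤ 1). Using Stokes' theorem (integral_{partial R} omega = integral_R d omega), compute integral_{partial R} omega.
integral_(partial R) omega = 1/3

Stokes: integral_partial_R omega = integral_R d omega with d omega = (∂Q/∂x - ∂P/∂y) dx ∧ dy.
  ∂Q/∂x = 2*y - 1
  ∂P/∂y = x - 4*y
  integrand = ∂Q/∂x - ∂P/∂y = -x + 6*y - 1.
Integrating over R: integral_0^1 integral_0^{1-x} (-x + 6*y - 1) dy dx = 1/3.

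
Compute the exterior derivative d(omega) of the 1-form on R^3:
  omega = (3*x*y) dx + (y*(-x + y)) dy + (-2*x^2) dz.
d(omega) = (-3*x - y) dx ∧ dy + (-4*x) dx ∧ dz

For a 1-form omega = sum_i f_i dx_i, the exterior derivative is
  d(omega) = sum_{i < j} (∂f_j/∂x_i - ∂f_i/∂x_j) dx_i ∧ dx_j.
  coefficient of dx ∧ dy: ∂f_2/∂x - ∂f_1/∂y = ∂(y*(-x + y))/∂x - ∂(3*x*y)/∂y = -3*x - y
  coefficient of dx ∧ dz: ∂f_3/∂x - ∂f_1/∂z = ∂(-2*x^2)/∂x - ∂(3*x*y)/∂z = -4*x
Assembling: d(omega) = (-3*x - y) dx ∧ dy + (-4*x) dx ∧ dz.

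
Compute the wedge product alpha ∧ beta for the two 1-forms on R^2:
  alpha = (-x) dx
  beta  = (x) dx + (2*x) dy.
alpha ∧ beta = (-2*x^2) dx ∧ dy

Distribute the wedge, using dx_i ∧ dx_j = -dx_j ∧ dx_i and dx_i ∧ dx_i = 0. For each pair (i, j) with i < j, the coefficient of dx_i ∧ dx_j in alpha ∧ beta is (alpha_i * beta_j - alpha_j * beta_i). Collecting: alpha ∧ beta = (-2*x^2) dx ∧ dy.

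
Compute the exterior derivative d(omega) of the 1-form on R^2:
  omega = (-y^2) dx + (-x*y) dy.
d(omega) = (y) dx ∧ dy

For a 1-form omega = sum_i f_i dx_i, the exterior derivative is
  d(omega) = sum_{i < j} (∂f_j/∂x_i - ∂f_i/∂x_j) dx_i ∧ dx_j.
  coefficient of dx ∧ dy: ∂f_2/∂x - ∂f_1/∂y = ∂(-x*y)/∂x - ∂(-y^2)/∂y = y
Assembling: d(omega) = (y) dx ∧ dy.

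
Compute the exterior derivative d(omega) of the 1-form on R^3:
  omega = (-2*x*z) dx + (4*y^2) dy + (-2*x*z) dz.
d(omega) = (2*x - 2*z) dx ∧ dz

For a 1-form omega = sum_i f_i dx_i, the exterior derivative is
  d(omega) = sum_{i < j} (∂f_j/∂x_i - ∂f_i/∂x_j) dx_i ∧ dx_j.
  coefficient of dx ∧ dz: ∂f_3/∂x - ∂f_1/∂z = ∂(-2*x*z)/∂x - ∂(-2*x*z)/∂z = 2*x - 2*z
Assembling: d(omega) = (2*x - 2*z) dx ∧ dz.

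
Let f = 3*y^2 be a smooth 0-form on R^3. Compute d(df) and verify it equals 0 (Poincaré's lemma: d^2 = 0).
d(df) = 0

Step 1: df = sum_i (∂f/∂x_i) dx_i = (0) dx + (6*y) dy + (0) dz.
Step 2: Apply d again. Using the 1-form formula, the coefficient of dx ∧ dy in d(df) is ∂^2 f/∂x ∂y - ∂^2 f/∂y ∂x = (0) - (0) = 0 (equality of mixed partials for smooth f).
Similarly for dx ∧ dz and dy ∧ dz — all coefficients vanish. So d(df) = 0.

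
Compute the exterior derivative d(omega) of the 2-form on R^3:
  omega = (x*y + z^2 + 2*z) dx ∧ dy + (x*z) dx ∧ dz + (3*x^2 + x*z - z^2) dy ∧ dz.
d(omega) = (6*x + 3*z + 2) dx ∧ dy ∧ dz

For a 2-form omega = sum_{i<j} g_{ij} dx_i ∧ dx_j, the exterior derivative is
  d(omega) = sum_{i<j} d(g_{ij}) ∧ dx_i ∧ dx_j = sum_{i<j, k} (∂g_{ij}/∂x_k) dx_k ∧ dx_i ∧ dx_j.
Expand each term, using dx_k ∧ dx_i ∧ dx_j = sgn(permutation) dx_{(a)} ∧ dx_{(b)} ∧ dx_{(c)} with (a < b < c) sorted:
  d(x*y + z^2 + 2*z) includes (∂/∂z)(x*y + z^2 + 2*z) dz = (2*z + 2) dz, which multiplied by dx ∧ dy gives (2*z + 2) dx ∧ dy ∧ dz
  d(3*x^2 + x*z - z^2) includes (∂/∂x)(3*x^2 + x*z - z^2) dx = (6*x + z) dx, which multiplied by dy ∧ dz gives (6*x + z) dx ∧ dy ∧ dz
Collecting like 3-forms: d(omega) = (6*x + 3*z + 2) dx ∧ dy ∧ dz.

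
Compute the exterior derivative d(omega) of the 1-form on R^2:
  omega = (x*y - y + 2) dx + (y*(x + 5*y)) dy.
d(omega) = (-x + y + 1) dx ∧ dy

For a 1-form omega = sum_i f_i dx_i, the exterior derivative is
  d(omega) = sum_{i < j} (∂f_j/∂x_i - ∂f_i/∂x_j) dx_i ∧ dx_j.
  coefficient of dx ∧ dy: ∂f_2/∂x - ∂f_1/∂y = ∂(y*(x + 5*y))/∂x - ∂(x*y - y + 2)/∂y = -x + y + 1
Assembling: d(omega) = (-x + y + 1) dx ∧ dy.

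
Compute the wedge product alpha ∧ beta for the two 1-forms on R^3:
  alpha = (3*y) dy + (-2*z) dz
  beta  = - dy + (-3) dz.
alpha ∧ beta = (-9*y - 2*z) dy ∧ dz

Distribute the wedge, using dx_i ∧ dx_j = -dx_j ∧ dx_i and dx_i ∧ dx_i = 0. For each pair (i, j) with i < j, the coefficient of dx_i ∧ dx_j in alpha ∧ beta is (alpha_i * beta_j - alpha_j * beta_i). Collecting: alpha ∧ beta = (-9*y - 2*z) dy ∧ dz.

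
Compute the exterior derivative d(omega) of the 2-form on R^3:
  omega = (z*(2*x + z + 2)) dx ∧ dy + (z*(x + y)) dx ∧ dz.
d(omega) = (2*x + z + 2) dx ∧ dy ∧ dz

For a 2-form omega = sum_{i<j} g_{ij} dx_i ∧ dx_j, the exterior derivative is
  d(omega) = sum_{i<j} d(g_{ij}) ∧ dx_i ∧ dx_j = sum_{i<j, k} (∂g_{ij}/∂x_k) dx_k ∧ dx_i ∧ dx_j.
Expand each term, using dx_k ∧ dx_i ∧ dx_j = sgn(permutation) dx_{(a)} ∧ dx_{(b)} ∧ dx_{(c)} with (a < b < c) sorted:
  d(z*(2*x + z + 2)) includes (∂/∂z)(z*(2*x + z + 2)) dz = (2*x + 2*z + 2) dz, which multiplied by dx ∧ dy gives (2*x + 2*z + 2) dx ∧ dy ∧ dz
  d(z*(x + y)) includes (∂/∂y)(z*(x + y)) dy = (z) dy, which multiplied by dx ∧ dz gives (-z) dx ∧ dy ∧ dz
Collecting like 3-forms: d(omega) = (2*x + z + 2) dx ∧ dy ∧ dz.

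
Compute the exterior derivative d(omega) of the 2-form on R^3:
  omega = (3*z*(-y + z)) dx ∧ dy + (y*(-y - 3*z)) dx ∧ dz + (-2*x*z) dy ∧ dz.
d(omega) = (-y + 7*z) dx ∧ dy ∧ dz

For a 2-form omega = sum_{i<j} g_{ij} dx_i ∧ dx_j, the exterior derivative is
  d(omega) = sum_{i<j} d(g_{ij}) ∧ dx_i ∧ dx_j = sum_{i<j, k} (∂g_{ij}/∂x_k) dx_k ∧ dx_i ∧ dx_j.
Expand each term, using dx_k ∧ dx_i ∧ dx_j = sgn(permutation) dx_{(a)} ∧ dx_{(b)} ∧ dx_{(c)} with (a < b < c) sorted:
  d(3*z*(-y + z)) includes (∂/∂z)(3*z*(-y + z)) dz = (-3*y + 6*z) dz, which multiplied by dx ∧ dy gives (-3*y + 6*z) dx ∧ dy ∧ dz
  d(y*(-y - 3*z)) includes (∂/∂y)(y*(-y - 3*z)) dy = (-2*y - 3*z) dy, which multiplied by dx ∧ dz gives (2*y + 3*z) dx ∧ dy ∧ dz
  d(-2*x*z) includes (∂/∂x)(-2*x*z) dx = (-2*z) dx, which multiplied by dy ∧ dz gives (-2*z) dx ∧ dy ∧ dz
Collecting like 3-forms: d(omega) = (-y + 7*z) dx ∧ dy ∧ dz.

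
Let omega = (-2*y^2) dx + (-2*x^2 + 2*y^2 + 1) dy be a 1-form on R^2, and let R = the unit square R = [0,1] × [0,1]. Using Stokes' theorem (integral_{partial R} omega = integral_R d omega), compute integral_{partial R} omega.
integral_(partial R) omega = 0

Stokes: integral_partial_R omega = integral_R d omega with d omega = (∂Q/∂x - ∂P/∂y) dx ∧ dy.
  ∂Q/∂x = -4*x
  ∂P/∂y = -4*y
  integrand = ∂Q/∂x - ∂P/∂y = -4*x + 4*y.
Integrating over R: integral_0^1 integral_0^1 (-4*x + 4*y) dx dy = 0.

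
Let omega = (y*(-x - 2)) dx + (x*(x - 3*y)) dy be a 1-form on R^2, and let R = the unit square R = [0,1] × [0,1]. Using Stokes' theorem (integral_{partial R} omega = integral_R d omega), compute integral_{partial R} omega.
integral_(partial R) omega = 2

Stokes: integral_partial_R omega = integral_R d omega with d omega = (∂Q/∂x - ∂P/∂y) dx ∧ dy.
  ∂Q/∂x = 2*x - 3*y
  ∂P/∂y = -x - 2
  integrand = ∂Q/∂x - ∂P/∂y = 3*x - 3*y + 2.
Integrating over R: integral_0^1 integral_0^1 (3*x - 3*y + 2) dx dy = 2.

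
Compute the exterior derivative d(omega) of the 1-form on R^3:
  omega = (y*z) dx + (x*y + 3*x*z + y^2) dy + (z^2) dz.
d(omega) = (y + 2*z) dx ∧ dy + (-y) dx ∧ dz + (-3*x) dy ∧ dz

For a 1-form omega = sum_i f_i dx_i, the exterior derivative is
  d(omega) = sum_{i < j} (∂f_j/∂x_i - ∂f_i/∂x_j) dx_i ∧ dx_j.
  coefficient of dx ∧ dy: ∂f_2/∂x - ∂f_1/∂y = ∂(x*y + 3*x*z + y^2)/∂x - ∂(y*z)/∂y = y + 2*z
  coefficient of dx ∧ dz: ∂f_3/∂x - ∂f_1/∂z = ∂(z^2)/∂x - ∂(y*z)/∂z = -y
  coefficient of dy ∧ dz: ∂f_3/∂y - ∂f_2/∂z = ∂(z^2)/∂y - ∂(x*y + 3*x*z + y^2)/∂z = -3*x
Assembling: d(omega) = (y + 2*z) dx ∧ dy + (-y) dx ∧ dz + (-3*x) dy ∧ dz.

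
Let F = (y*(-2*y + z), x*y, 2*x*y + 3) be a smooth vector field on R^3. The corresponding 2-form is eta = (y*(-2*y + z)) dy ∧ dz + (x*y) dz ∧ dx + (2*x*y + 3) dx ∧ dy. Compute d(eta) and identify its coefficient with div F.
d(eta) = (x) dx ∧ dy ∧ dz; div F = x

For a 2-form in R^3 of the form above, applying d gives a 3-form with coefficient ∂P/∂x + ∂Q/∂y + ∂R/∂z:
  ∂P/∂x = 0
  ∂Q/∂y = x
  ∂R/∂z = 0
Sum = x, which is exactly div F.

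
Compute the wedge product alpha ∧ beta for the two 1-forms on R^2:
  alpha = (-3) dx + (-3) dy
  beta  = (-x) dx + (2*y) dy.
alpha ∧ beta = (-3*x - 6*y) dx ∧ dy

Distribute the wedge, using dx_i ∧ dx_j = -dx_j ∧ dx_i and dx_i ∧ dx_i = 0. For each pair (i, j) with i < j, the coefficient of dx_i ∧ dx_j in alpha ∧ beta is (alpha_i * beta_j - alpha_j * beta_i). Collecting: alpha ∧ beta = (-3*x - 6*y) dx ∧ dy.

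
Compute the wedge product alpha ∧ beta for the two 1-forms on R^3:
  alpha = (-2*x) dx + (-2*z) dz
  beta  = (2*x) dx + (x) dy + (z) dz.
alpha ∧ beta = (-2*x^2) dx ∧ dy + (2*x*z) dx ∧ dz + (2*x*z) dy ∧ dz

Distribute the wedge, using dx_i ∧ dx_j = -dx_j ∧ dx_i and dx_i ∧ dx_i = 0. For each pair (i, j) with i < j, the coefficient of dx_i ∧ dx_j in alpha ∧ beta is (alpha_i * beta_j - alpha_j * beta_i). Collecting: alpha ∧ beta = (-2*x^2) dx ∧ dy + (2*x*z) dx ∧ dz + (2*x*z) dy ∧ dz.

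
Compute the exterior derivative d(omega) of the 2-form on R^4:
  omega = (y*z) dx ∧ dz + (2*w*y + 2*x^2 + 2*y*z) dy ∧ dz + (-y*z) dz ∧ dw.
d(omega) = (4*x - z) dx ∧ dy ∧ dz + (2*y - z) dy ∧ dz ∧ dw

For a 2-form omega = sum_{i<j} g_{ij} dx_i ∧ dx_j, the exterior derivative is
  d(omega) = sum_{i<j} d(g_{ij}) ∧ dx_i ∧ dx_j = sum_{i<j, k} (∂g_{ij}/∂x_k) dx_k ∧ dx_i ∧ dx_j.
Expand each term, using dx_k ∧ dx_i ∧ dx_j = sgn(permutation) dx_{(a)} ∧ dx_{(b)} ∧ dx_{(c)} with (a < b < c) sorted:
  d(y*z) includes (∂/∂y)(y*z) dy = (z) dy, which multiplied by dx ∧ dz gives (-z) dx ∧ dy ∧ dz
  d(2*w*y + 2*x^2 + 2*y*z) includes (∂/∂x)(2*w*y + 2*x^2 + 2*y*z) dx = (4*x) dx, which multiplied by dy ∧ dz gives (4*x) dx ∧ dy ∧ dz
  d(2*w*y + 2*x^2 + 2*y*z) includes (∂/∂w)(2*w*y + 2*x^2 + 2*y*z) dw = (2*y) dw, which multiplied by dy ∧ dz gives (2*y) dy ∧ dz ∧ dw
  d(-y*z) includes (∂/∂y)(-y*z) dy = (-z) dy, which multiplied by dz ∧ dw gives (-z) dy ∧ dz ∧ dw
Collecting like 3-forms: d(omega) = (4*x - z) dx ∧ dy ∧ dz + (2*y - z) dy ∧ dz ∧ dw.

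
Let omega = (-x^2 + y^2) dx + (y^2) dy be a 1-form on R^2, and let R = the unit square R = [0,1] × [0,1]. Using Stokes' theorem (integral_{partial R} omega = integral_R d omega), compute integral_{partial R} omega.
integral_(partial R) omega = -1

Stokes: integral_partial_R omega = integral_R d omega with d omega = (∂Q/∂x - ∂P/∂y) dx ∧ dy.
  ∂Q/∂x = 0
  ∂P/∂y = 2*y
  integrand = ∂Q/∂x - ∂P/∂y = -2*y.
Integrating over R: integral_0^1 integral_0^1 (-2*y) dx dy = -1.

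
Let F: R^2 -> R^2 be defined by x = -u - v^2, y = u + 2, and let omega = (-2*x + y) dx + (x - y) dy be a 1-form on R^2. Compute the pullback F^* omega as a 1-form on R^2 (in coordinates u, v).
F^* omega = (-5*u - 3*v^2 - 4) du + (2*v*(-3*u - 2*v^2 - 2)) dv

Using F^*(f dg) = (f ∘ F) d(g ∘ F), substitute each coordinate x_i by F_i(u, v) in f_i, and replace dx_i by d F_i = (∂F_i/∂u) du + (∂F_i/∂v) dv.
  For the x component: f_1(F) = 3*u + 2*v^2 + 2; d F_1 = (-1) du + (-2*v) dv
  For the y component: f_2(F) = -2*u - v^2 - 2; d F_2 = (1) du + (0) dv
Combining and collecting du, dv coefficients:
  coeff of du: -5*u - 3*v^2 - 4
  coeff of dv: 2*v*(-3*u - 2*v^2 - 2)
F^* omega = (-5*u - 3*v^2 - 4) du + (2*v*(-3*u - 2*v^2 - 2)) dv.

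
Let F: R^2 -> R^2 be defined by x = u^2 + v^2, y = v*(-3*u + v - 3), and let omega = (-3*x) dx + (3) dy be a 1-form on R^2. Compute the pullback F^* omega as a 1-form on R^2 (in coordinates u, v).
F^* omega = (-6*u^3 - 6*u*v^2 - 9*v) du + (-6*u^2*v - 9*u - 6*v^3 + 6*v - 9) dv

Using F^*(f dg) = (f ∘ F) d(g ∘ F), substitute each coordinate x_i by F_i(u, v) in f_i, and replace dx_i by d F_i = (∂F_i/∂u) du + (∂F_i/∂v) dv.
  For the x component: f_1(F) = -3*u^2 - 3*v^2; d F_1 = (2*u) du + (2*v) dv
  For the y component: f_2(F) = 3; d F_2 = (-3*v) du + (-3*u + 2*v - 3) dv
Combining and collecting du, dv coefficients:
  coeff of du: -6*u^3 - 6*u*v^2 - 9*v
  coeff of dv: -6*u^2*v - 9*u - 6*v^3 + 6*v - 9
F^* omega = (-6*u^3 - 6*u*v^2 - 9*v) du + (-6*u^2*v - 9*u - 6*v^3 + 6*v - 9) dv.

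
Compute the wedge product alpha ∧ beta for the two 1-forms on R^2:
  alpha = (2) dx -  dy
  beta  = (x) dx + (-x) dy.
alpha ∧ beta = (-x) dx ∧ dy

Distribute the wedge, using dx_i ∧ dx_j = -dx_j ∧ dx_i and dx_i ∧ dx_i = 0. For each pair (i, j) with i < j, the coefficient of dx_i ∧ dx_j in alpha ∧ beta is (alpha_i * beta_j - alpha_j * beta_i). Collecting: alpha ∧ beta = (-x) dx ∧ dy.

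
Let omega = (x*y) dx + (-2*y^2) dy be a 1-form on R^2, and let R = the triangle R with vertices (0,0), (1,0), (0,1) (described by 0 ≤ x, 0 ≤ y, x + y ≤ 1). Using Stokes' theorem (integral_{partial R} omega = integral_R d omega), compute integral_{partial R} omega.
integral_(partial R) omega = -1/6

Stokes: integral_partial_R omega = integral_R d omega with d omega = (∂Q/∂x - ∂P/∂y) dx ∧ dy.
  ∂Q/∂x = 0
  ∂P/∂y = x
  integrand = ∂Q/∂x - ∂P/∂y = -x.
Integrating over R: integral_0^1 integral_0^{1-x} (-x) dy dx = -1/6.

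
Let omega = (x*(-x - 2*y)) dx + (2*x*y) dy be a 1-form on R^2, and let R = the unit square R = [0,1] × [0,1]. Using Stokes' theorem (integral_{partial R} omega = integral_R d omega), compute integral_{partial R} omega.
integral_(partial R) omega = 2

Stokes: integral_partial_R omega = integral_R d omega with d omega = (∂Q/∂x - ∂P/∂y) dx ∧ dy.
  ∂Q/∂x = 2*y
  ∂P/∂y = -2*x
  integrand = ∂Q/∂x - ∂P/∂y = 2*x + 2*y.
Integrating over R: integral_0^1 integral_0^1 (2*x + 2*y) dx dy = 2.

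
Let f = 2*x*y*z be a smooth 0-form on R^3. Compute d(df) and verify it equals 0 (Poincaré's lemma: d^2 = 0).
d(df) = 0

Step 1: df = sum_i (∂f/∂x_i) dx_i = (2*y*z) dx + (2*x*z) dy + (2*x*y) dz.
Step 2: Apply d again. Using the 1-form formula, the coefficient of dx ∧ dy in d(df) is ∂^2 f/∂x ∂y - ∂^2 f/∂y ∂x = (2*z) - (2*z) = 0 (equality of mixed partials for smooth f).
Similarly for dx ∧ dz and dy ∧ dz — all coefficients vanish. So d(df) = 0.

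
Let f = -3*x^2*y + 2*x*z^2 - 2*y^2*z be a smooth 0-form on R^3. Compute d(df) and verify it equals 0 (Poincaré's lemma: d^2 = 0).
d(df) = 0

Step 1: df = sum_i (∂f/∂x_i) dx_i = (-6*x*y + 2*z^2) dx + (-3*x^2 - 4*y*z) dy + (4*x*z - 2*y^2) dz.
Step 2: Apply d again. Using the 1-form formula, the coefficient of dx ∧ dy in d(df) is ∂^2 f/∂x ∂y - ∂^2 f/∂y ∂x = (-6*x) - (-6*x) = 0 (equality of mixed partials for smooth f).
Similarly for dx ∧ dz and dy ∧ dz — all coefficients vanish. So d(df) = 0.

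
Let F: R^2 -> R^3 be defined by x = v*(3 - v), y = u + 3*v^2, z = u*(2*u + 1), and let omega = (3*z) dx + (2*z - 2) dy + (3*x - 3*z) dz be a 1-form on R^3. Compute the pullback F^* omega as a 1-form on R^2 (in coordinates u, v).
F^* omega = (-24*u^3 - 14*u^2 - 12*u*v^2 + 36*u*v - u - 3*v^2 + 9*v - 2) du + (12*u^2*v + 18*u^2 + 6*u*v + 9*u - 12*v) dv

Using F^*(f dg) = (f ∘ F) d(g ∘ F), substitute each coordinate x_i by F_i(u, v) in f_i, and replace dx_i by d F_i = (∂F_i/∂u) du + (∂F_i/∂v) dv.
  For the x component: f_1(F) = 3*u*(2*u + 1); d F_1 = (0) du + (3 - 2*v) dv
  For the y component: f_2(F) = 4*u^2 + 2*u - 2; d F_2 = (1) du + (6*v) dv
  For the z component: f_3(F) = -6*u^2 - 3*u - 3*v^2 + 9*v; d F_3 = (4*u + 1) du + (0) dv
Combining and collecting du, dv coefficients:
  coeff of du: -24*u^3 - 14*u^2 - 12*u*v^2 + 36*u*v - u - 3*v^2 + 9*v - 2
  coeff of dv: 12*u^2*v + 18*u^2 + 6*u*v + 9*u - 12*v
F^* omega = (-24*u^3 - 14*u^2 - 12*u*v^2 + 36*u*v - u - 3*v^2 + 9*v - 2) du + (12*u^2*v + 18*u^2 + 6*u*v + 9*u - 12*v) dv.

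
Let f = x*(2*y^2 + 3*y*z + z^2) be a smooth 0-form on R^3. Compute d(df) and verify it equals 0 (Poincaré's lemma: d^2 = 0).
d(df) = 0

Step 1: df = sum_i (∂f/∂x_i) dx_i = (2*y^2 + 3*y*z + z^2) dx + (x*(4*y + 3*z)) dy + (x*(3*y + 2*z)) dz.
Step 2: Apply d again. Using the 1-form formula, the coefficient of dx ∧ dy in d(df) is ∂^2 f/∂x ∂y - ∂^2 f/∂y ∂x = (4*y + 3*z) - (4*y + 3*z) = 0 (equality of mixed partials for smooth f).
Similarly for dx ∧ dz and dy ∧ dz — all coefficients vanish. So d(df) = 0.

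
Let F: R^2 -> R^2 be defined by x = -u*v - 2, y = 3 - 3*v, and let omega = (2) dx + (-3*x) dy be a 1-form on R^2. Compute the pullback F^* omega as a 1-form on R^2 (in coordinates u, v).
F^* omega = (-2*v) du + (-9*u*v - 2*u - 18) dv

Using F^*(f dg) = (f ∘ F) d(g ∘ F), substitute each coordinate x_i by F_i(u, v) in f_i, and replace dx_i by d F_i = (∂F_i/∂u) du + (∂F_i/∂v) dv.
  For the x component: f_1(F) = 2; d F_1 = (-v) du + (-u) dv
  For the y component: f_2(F) = 3*u*v + 6; d F_2 = (0) du + (-3) dv
Combining and collecting du, dv coefficients:
  coeff of du: -2*v
  coeff of dv: -9*u*v - 2*u - 18
F^* omega = (-2*v) du + (-9*u*v - 2*u - 18) dv.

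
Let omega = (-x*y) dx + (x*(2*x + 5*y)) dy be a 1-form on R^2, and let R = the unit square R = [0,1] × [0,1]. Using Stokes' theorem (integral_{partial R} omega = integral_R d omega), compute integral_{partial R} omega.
integral_(partial R) omega = 5

Stokes: integral_partial_R omega = integral_R d omega with d omega = (∂Q/∂x - ∂P/∂y) dx ∧ dy.
  ∂Q/∂x = 4*x + 5*y
  ∂P/∂y = -x
  integrand = ∂Q/∂x - ∂P/∂y = 5*x + 5*y.
Integrating over R: integral_0^1 integral_0^1 (5*x + 5*y) dx dy = 5.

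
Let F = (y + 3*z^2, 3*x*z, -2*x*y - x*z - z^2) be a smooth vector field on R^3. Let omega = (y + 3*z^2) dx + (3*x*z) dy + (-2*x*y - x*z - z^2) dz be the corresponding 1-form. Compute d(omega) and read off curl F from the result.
d(omega) = (-5*x) dy ∧ dz + (2*y + 7*z) dz ∧ dx + (3*z - 1) dx ∧ dy; curl F = (-5*x, 2*y + 7*z, 3*z - 1)

d omega = sum_{i<j} (∂f_j/∂x_i - ∂f_i/∂x_j) dx_i ∧ dx_j. Under the identification (dy ∧ dz, dz ∧ dx, dx ∧ dy) ↔ (e_x, e_y, e_z), the coefficients are exactly the components of curl F. Compute:
  ∂R/∂y - ∂Q/∂z = (-2*x) - (3*x) = -5*x
  ∂P/∂z - ∂R/∂x = (6*z) - (-2*y - z) = 2*y + 7*z
  ∂Q/∂x - ∂P/∂y = (3*z) - (1) = 3*z - 1.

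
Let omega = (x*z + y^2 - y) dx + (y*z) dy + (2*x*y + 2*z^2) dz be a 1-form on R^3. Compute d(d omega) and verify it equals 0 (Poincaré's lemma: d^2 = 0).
d(d omega) = 0

Step 1: d omega = sum_{i<j} (∂f_j/∂x_i - ∂f_i/∂x_j) dx_i ∧ dx_j:
  coeff of dx ∧ dy: 1 - 2*y
  coeff of dx ∧ dz: -x + 2*y
  coeff of dy ∧ dz: 2*x - y
Step 2: Apply d again to each 2-form coefficient. The only possible 3-form in R^3 is dx ∧ dy ∧ dz, with coefficient
  ∂(coeff of dy∧dz)/∂x - ∂(coeff of dx∧dz)/∂y + ∂(coeff of dx∧dy)/∂z
  = ∂/∂x (2*x - y) - ∂/∂y (-x + 2*y) + ∂/∂z (1 - 2*y).
Each of these terms simplifies to sums of mixed partials that cancel in pairs. The result is 0 (by equality of mixed partials for smooth functions — Schwarz / Clairaut).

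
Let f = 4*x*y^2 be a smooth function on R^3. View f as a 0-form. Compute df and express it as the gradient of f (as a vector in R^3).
df = (4*y^2) dx + (8*x*y) dy + (0) dz; grad f = (4*y^2, 8*x*y, 0)

For a 0-form f, d f = (∂f/∂x) dx + (∂f/∂y) dy + (∂f/∂z) dz. The components of the vector representation are exactly the entries of grad f in Cartesian coordinates:
  ∂f/∂x = 4*y^2
  ∂f/∂y = 8*x*y
  ∂f/∂z = 0.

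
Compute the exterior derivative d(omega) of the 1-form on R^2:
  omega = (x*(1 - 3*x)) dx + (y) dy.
d(omega) = 0

For a 1-form omega = sum_i f_i dx_i, the exterior derivative is
  d(omega) = sum_{i < j} (∂f_j/∂x_i - ∂f_i/∂x_j) dx_i ∧ dx_j.

Assembling: d(omega) = 0.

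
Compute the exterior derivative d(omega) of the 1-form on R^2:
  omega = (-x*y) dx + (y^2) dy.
d(omega) = (x) dx ∧ dy

For a 1-form omega = sum_i f_i dx_i, the exterior derivative is
  d(omega) = sum_{i < j} (∂f_j/∂x_i - ∂f_i/∂x_j) dx_i ∧ dx_j.
  coefficient of dx ∧ dy: ∂f_2/∂x - ∂f_1/∂y = ∂(y^2)/∂x - ∂(-x*y)/∂y = x
Assembling: d(omega) = (x) dx ∧ dy.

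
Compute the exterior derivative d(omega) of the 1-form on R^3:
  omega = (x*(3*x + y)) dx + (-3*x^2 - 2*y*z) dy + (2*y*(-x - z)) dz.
d(omega) = (-7*x) dx ∧ dy + (-2*y) dx ∧ dz + (-2*x + 2*y - 2*z) dy ∧ dz

For a 1-form omega = sum_i f_i dx_i, the exterior derivative is
  d(omega) = sum_{i < j} (∂f_j/∂x_i - ∂f_i/∂x_j) dx_i ∧ dx_j.
  coefficient of dx ∧ dy: ∂f_2/∂x - ∂f_1/∂y = ∂(-3*x^2 - 2*y*z)/∂x - ∂(x*(3*x + y))/∂y = -7*x
  coefficient of dx ∧ dz: ∂f_3/∂x - ∂f_1/∂z = ∂(2*y*(-x - z))/∂x - ∂(x*(3*x + y))/∂z = -2*y
  coefficient of dy ∧ dz: ∂f_3/∂y - ∂f_2/∂z = ∂(2*y*(-x - z))/∂y - ∂(-3*x^2 - 2*y*z)/∂z = -2*x + 2*y - 2*z
Assembling: d(omega) = (-7*x) dx ∧ dy + (-2*y) dx ∧ dz + (-2*x + 2*y - 2*z) dy ∧ dz.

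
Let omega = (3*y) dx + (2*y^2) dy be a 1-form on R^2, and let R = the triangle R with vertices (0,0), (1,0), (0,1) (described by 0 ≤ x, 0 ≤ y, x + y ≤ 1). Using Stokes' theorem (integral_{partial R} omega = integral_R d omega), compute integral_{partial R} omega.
integral_(partial R) omega = -3/2

Stokes: integral_partial_R omega = integral_R d omega with d omega = (∂Q/∂x - ∂P/∂y) dx ∧ dy.
  ∂Q/∂x = 0
  ∂P/∂y = 3
  integrand = ∂Q/∂x - ∂P/∂y = -3.
Integrating over R: integral_0^1 integral_0^{1-x} (-3) dy dx = -3/2.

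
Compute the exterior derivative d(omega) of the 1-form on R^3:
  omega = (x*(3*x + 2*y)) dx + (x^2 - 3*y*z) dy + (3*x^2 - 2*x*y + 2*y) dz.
d(omega) = (6*x - 2*y) dx ∧ dz + (-2*x + 3*y + 2) dy ∧ dz

For a 1-form omega = sum_i f_i dx_i, the exterior derivative is
  d(omega) = sum_{i < j} (∂f_j/∂x_i - ∂f_i/∂x_j) dx_i ∧ dx_j.
  coefficient of dx ∧ dz: ∂f_3/∂x - ∂f_1/∂z = ∂(3*x^2 - 2*x*y + 2*y)/∂x - ∂(x*(3*x + 2*y))/∂z = 6*x - 2*y
  coefficient of dy ∧ dz: ∂f_3/∂y - ∂f_2/∂z = ∂(3*x^2 - 2*x*y + 2*y)/∂y - ∂(x^2 - 3*y*z)/∂z = -2*x + 3*y + 2
Assembling: d(omega) = (6*x - 2*y) dx ∧ dz + (-2*x + 3*y + 2) dy ∧ dz.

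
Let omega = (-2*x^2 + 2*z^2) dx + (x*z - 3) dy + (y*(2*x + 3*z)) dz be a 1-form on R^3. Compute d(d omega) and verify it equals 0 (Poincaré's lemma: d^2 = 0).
d(d omega) = 0

Step 1: d omega = sum_{i<j} (∂f_j/∂x_i - ∂f_i/∂x_j) dx_i ∧ dx_j:
  coeff of dx ∧ dy: z
  coeff of dx ∧ dz: 2*y - 4*z
  coeff of dy ∧ dz: x + 3*z
Step 2: Apply d again to each 2-form coefficient. The only possible 3-form in R^3 is dx ∧ dy ∧ dz, with coefficient
  ∂(coeff of dy∧dz)/∂x - ∂(coeff of dx∧dz)/∂y + ∂(coeff of dx∧dy)/∂z
  = ∂/∂x (x + 3*z) - ∂/∂y (2*y - 4*z) + ∂/∂z (z).
Each of these terms simplifies to sums of mixed partials that cancel in pairs. The result is 0 (by equality of mixed partials for smooth functions — Schwarz / Clairaut).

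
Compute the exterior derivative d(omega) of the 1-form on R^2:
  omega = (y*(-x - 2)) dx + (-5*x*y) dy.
d(omega) = (x - 5*y + 2) dx ∧ dy

For a 1-form omega = sum_i f_i dx_i, the exterior derivative is
  d(omega) = sum_{i < j} (∂f_j/∂x_i - ∂f_i/∂x_j) dx_i ∧ dx_j.
  coefficient of dx ∧ dy: ∂f_2/∂x - ∂f_1/∂y = ∂(-5*x*y)/∂x - ∂(y*(-x - 2))/∂y = x - 5*y + 2
Assembling: d(omega) = (x - 5*y + 2) dx ∧ dy.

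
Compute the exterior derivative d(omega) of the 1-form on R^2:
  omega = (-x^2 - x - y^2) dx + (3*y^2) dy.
d(omega) = (2*y) dx ∧ dy

For a 1-form omega = sum_i f_i dx_i, the exterior derivative is
  d(omega) = sum_{i < j} (∂f_j/∂x_i - ∂f_i/∂x_j) dx_i ∧ dx_j.
  coefficient of dx ∧ dy: ∂f_2/∂x - ∂f_1/∂y = ∂(3*y^2)/∂x - ∂(-x^2 - x - y^2)/∂y = 2*y
Assembling: d(omega) = (2*y) dx ∧ dy.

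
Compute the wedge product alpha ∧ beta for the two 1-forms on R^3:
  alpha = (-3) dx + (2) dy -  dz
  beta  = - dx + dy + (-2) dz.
alpha ∧ beta = (-1) dx ∧ dy + (5) dx ∧ dz + (-3) dy ∧ dz

Distribute the wedge, using dx_i ∧ dx_j = -dx_j ∧ dx_i and dx_i ∧ dx_i = 0. For each pair (i, j) with i < j, the coefficient of dx_i ∧ dx_j in alpha ∧ beta is (alpha_i * beta_j - alpha_j * beta_i). Collecting: alpha ∧ beta = (-1) dx ∧ dy + (5) dx ∧ dz + (-3) dy ∧ dz.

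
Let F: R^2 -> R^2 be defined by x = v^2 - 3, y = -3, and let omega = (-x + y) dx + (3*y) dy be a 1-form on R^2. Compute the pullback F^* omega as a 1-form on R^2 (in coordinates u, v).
F^* omega = (-2*v^3) dv

Using F^*(f dg) = (f ∘ F) d(g ∘ F), substitute each coordinate x_i by F_i(u, v) in f_i, and replace dx_i by d F_i = (∂F_i/∂u) du + (∂F_i/∂v) dv.
  For the x component: f_1(F) = -v^2; d F_1 = (0) du + (2*v) dv
  For the y component: f_2(F) = -9; d F_2 = (0) du + (0) dv
Combining and collecting du, dv coefficients:
  coeff of du: 0
  coeff of dv: -2*v^3
F^* omega = (-2*v^3) dv.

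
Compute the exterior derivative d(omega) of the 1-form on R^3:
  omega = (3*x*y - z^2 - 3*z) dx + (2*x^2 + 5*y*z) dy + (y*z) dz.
d(omega) = (x) dx ∧ dy + (2*z + 3) dx ∧ dz + (-5*y + z) dy ∧ dz

For a 1-form omega = sum_i f_i dx_i, the exterior derivative is
  d(omega) = sum_{i < j} (∂f_j/∂x_i - ∂f_i/∂x_j) dx_i ∧ dx_j.
  coefficient of dx ∧ dy: ∂f_2/∂x - ∂f_1/∂y = ∂(2*x^2 + 5*y*z)/∂x - ∂(3*x*y - z^2 - 3*z)/∂y = x
  coefficient of dx ∧ dz: ∂f_3/∂x - ∂f_1/∂z = ∂(y*z)/∂x - ∂(3*x*y - z^2 - 3*z)/∂z = 2*z + 3
  coefficient of dy ∧ dz: ∂f_3/∂y - ∂f_2/∂z = ∂(y*z)/∂y - ∂(2*x^2 + 5*y*z)/∂z = -5*y + z
Assembling: d(omega) = (x) dx ∧ dy + (2*z + 3) dx ∧ dz + (-5*y + z) dy ∧ dz.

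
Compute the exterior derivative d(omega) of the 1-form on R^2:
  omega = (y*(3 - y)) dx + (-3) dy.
d(omega) = (2*y - 3) dx ∧ dy

For a 1-form omega = sum_i f_i dx_i, the exterior derivative is
  d(omega) = sum_{i < j} (∂f_j/∂x_i - ∂f_i/∂x_j) dx_i ∧ dx_j.
  coefficient of dx ∧ dy: ∂f_2/∂x - ∂f_1/∂y = ∂(-3)/∂x - ∂(y*(3 - y))/∂y = 2*y - 3
Assembling: d(omega) = (2*y - 3) dx ∧ dy.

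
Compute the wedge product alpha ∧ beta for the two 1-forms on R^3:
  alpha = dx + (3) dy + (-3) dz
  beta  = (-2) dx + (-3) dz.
alpha ∧ beta = (-9) dx ∧ dz + (6) dx ∧ dy + (-9) dy ∧ dz

Distribute the wedge, using dx_i ∧ dx_j = -dx_j ∧ dx_i and dx_i ∧ dx_i = 0. For each pair (i, j) with i < j, the coefficient of dx_i ∧ dx_j in alpha ∧ beta is (alpha_i * beta_j - alpha_j * beta_i). Collecting: alpha ∧ beta = (-9) dx ∧ dz + (6) dx ∧ dy + (-9) dy ∧ dz.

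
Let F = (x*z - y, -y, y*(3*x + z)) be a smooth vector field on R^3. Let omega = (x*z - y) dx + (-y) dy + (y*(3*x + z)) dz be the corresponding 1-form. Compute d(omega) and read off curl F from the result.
d(omega) = (3*x + z) dy ∧ dz + (x - 3*y) dz ∧ dx + (1) dx ∧ dy; curl F = (3*x + z, x - 3*y, 1)

d omega = sum_{i<j} (∂f_j/∂x_i - ∂f_i/∂x_j) dx_i ∧ dx_j. Under the identification (dy ∧ dz, dz ∧ dx, dx ∧ dy) ↔ (e_x, e_y, e_z), the coefficients are exactly the components of curl F. Compute:
  ∂R/∂y - ∂Q/∂z = (3*x + z) - (0) = 3*x + z
  ∂P/∂z - ∂R/∂x = (x) - (3*y) = x - 3*y
  ∂Q/∂x - ∂P/∂y = (0) - (-1) = 1.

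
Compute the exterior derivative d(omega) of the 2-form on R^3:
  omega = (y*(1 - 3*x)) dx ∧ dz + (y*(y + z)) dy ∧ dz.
d(omega) = (3*x - 1) dx ∧ dy ∧ dz

For a 2-form omega = sum_{i<j} g_{ij} dx_i ∧ dx_j, the exterior derivative is
  d(omega) = sum_{i<j} d(g_{ij}) ∧ dx_i ∧ dx_j = sum_{i<j, k} (∂g_{ij}/∂x_k) dx_k ∧ dx_i ∧ dx_j.
Expand each term, using dx_k ∧ dx_i ∧ dx_j = sgn(permutation) dx_{(a)} ∧ dx_{(b)} ∧ dx_{(c)} with (a < b < c) sorted:
  d(y*(1 - 3*x)) includes (∂/∂y)(y*(1 - 3*x)) dy = (1 - 3*x) dy, which multiplied by dx ∧ dz gives (3*x - 1) dx ∧ dy ∧ dz
Collecting like 3-forms: d(omega) = (3*x - 1) dx ∧ dy ∧ dz.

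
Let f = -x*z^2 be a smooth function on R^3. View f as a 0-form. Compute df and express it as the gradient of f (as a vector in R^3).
df = (-z^2) dx + (0) dy + (-2*x*z) dz; grad f = (-z^2, 0, -2*x*z)

For a 0-form f, d f = (∂f/∂x) dx + (∂f/∂y) dy + (∂f/∂z) dz. The components of the vector representation are exactly the entries of grad f in Cartesian coordinates:
  ∂f/∂x = -z^2
  ∂f/∂y = 0
  ∂f/∂z = -2*x*z.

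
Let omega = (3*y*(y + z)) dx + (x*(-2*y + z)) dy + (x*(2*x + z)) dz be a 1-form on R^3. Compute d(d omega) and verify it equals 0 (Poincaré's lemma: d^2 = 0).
d(d omega) = 0

Step 1: d omega = sum_{i<j} (∂f_j/∂x_i - ∂f_i/∂x_j) dx_i ∧ dx_j:
  coeff of dx ∧ dy: -8*y - 2*z
  coeff of dx ∧ dz: 4*x - 3*y + z
  coeff of dy ∧ dz: -x
Step 2: Apply d again to each 2-form coefficient. The only possible 3-form in R^3 is dx ∧ dy ∧ dz, with coefficient
  ∂(coeff of dy∧dz)/∂x - ∂(coeff of dx∧dz)/∂y + ∂(coeff of dx∧dy)/∂z
  = ∂/∂x (-x) - ∂/∂y (4*x - 3*y + z) + ∂/∂z (-8*y - 2*z).
Each of these terms simplifies to sums of mixed partials that cancel in pairs. The result is 0 (by equality of mixed partials for smooth functions — Schwarz / Clairaut).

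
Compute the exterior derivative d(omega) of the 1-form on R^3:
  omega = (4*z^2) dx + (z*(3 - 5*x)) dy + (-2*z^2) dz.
d(omega) = (-5*z) dx ∧ dy + (-8*z) dx ∧ dz + (5*x - 3) dy ∧ dz

For a 1-form omega = sum_i f_i dx_i, the exterior derivative is
  d(omega) = sum_{i < j} (∂f_j/∂x_i - ∂f_i/∂x_j) dx_i ∧ dx_j.
  coefficient of dx ∧ dy: ∂f_2/∂x - ∂f_1/∂y = ∂(z*(3 - 5*x))/∂x - ∂(4*z^2)/∂y = -5*z
  coefficient of dx ∧ dz: ∂f_3/∂x - ∂f_1/∂z = ∂(-2*z^2)/∂x - ∂(4*z^2)/∂z = -8*z
  coefficient of dy ∧ dz: ∂f_3/∂y - ∂f_2/∂z = ∂(-2*z^2)/∂y - ∂(z*(3 - 5*x))/∂z = 5*x - 3
Assembling: d(omega) = (-5*z) dx ∧ dy + (-8*z) dx ∧ dz + (5*x - 3) dy ∧ dz.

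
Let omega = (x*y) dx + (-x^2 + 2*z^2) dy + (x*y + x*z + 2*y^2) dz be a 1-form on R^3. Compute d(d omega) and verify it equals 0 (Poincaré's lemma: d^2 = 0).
d(d omega) = 0

Step 1: d omega = sum_{i<j} (∂f_j/∂x_i - ∂f_i/∂x_j) dx_i ∧ dx_j:
  coeff of dx ∧ dy: -3*x
  coeff of dx ∧ dz: y + z
  coeff of dy ∧ dz: x + 4*y - 4*z
Step 2: Apply d again to each 2-form coefficient. The only possible 3-form in R^3 is dx ∧ dy ∧ dz, with coefficient
  ∂(coeff of dy∧dz)/∂x - ∂(coeff of dx∧dz)/∂y + ∂(coeff of dx∧dy)/∂z
  = ∂/∂x (x + 4*y - 4*z) - ∂/∂y (y + z) + ∂/∂z (-3*x).
Each of these terms simplifies to sums of mixed partials that cancel in pairs. The result is 0 (by equality of mixed partials for smooth functions — Schwarz / Clairaut).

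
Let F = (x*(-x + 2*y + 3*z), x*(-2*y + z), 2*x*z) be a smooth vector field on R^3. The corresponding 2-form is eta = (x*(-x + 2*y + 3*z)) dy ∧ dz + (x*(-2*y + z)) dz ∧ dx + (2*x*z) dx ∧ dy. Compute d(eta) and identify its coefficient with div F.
d(eta) = (-2*x + 2*y + 3*z) dx ∧ dy ∧ dz; div F = -2*x + 2*y + 3*z

For a 2-form in R^3 of the form above, applying d gives a 3-form with coefficient ∂P/∂x + ∂Q/∂y + ∂R/∂z:
  ∂P/∂x = -2*x + 2*y + 3*z
  ∂Q/∂y = -2*x
  ∂R/∂z = 2*x
Sum = -2*x + 2*y + 3*z, which is exactly div F.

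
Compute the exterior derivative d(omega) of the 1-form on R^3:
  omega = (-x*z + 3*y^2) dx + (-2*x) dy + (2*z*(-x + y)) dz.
d(omega) = (-6*y - 2) dx ∧ dy + (x - 2*z) dx ∧ dz + (2*z) dy ∧ dz

For a 1-form omega = sum_i f_i dx_i, the exterior derivative is
  d(omega) = sum_{i < j} (∂f_j/∂x_i - ∂f_i/∂x_j) dx_i ∧ dx_j.
  coefficient of dx ∧ dy: ∂f_2/∂x - ∂f_1/∂y = ∂(-2*x)/∂x - ∂(-x*z + 3*y^2)/∂y = -6*y - 2
  coefficient of dx ∧ dz: ∂f_3/∂x - ∂f_1/∂z = ∂(2*z*(-x + y))/∂x - ∂(-x*z + 3*y^2)/∂z = x - 2*z
  coefficient of dy ∧ dz: ∂f_3/∂y - ∂f_2/∂z = ∂(2*z*(-x + y))/∂y - ∂(-2*x)/∂z = 2*z
Assembling: d(omega) = (-6*y - 2) dx ∧ dy + (x - 2*z) dx ∧ dz + (2*z) dy ∧ dz.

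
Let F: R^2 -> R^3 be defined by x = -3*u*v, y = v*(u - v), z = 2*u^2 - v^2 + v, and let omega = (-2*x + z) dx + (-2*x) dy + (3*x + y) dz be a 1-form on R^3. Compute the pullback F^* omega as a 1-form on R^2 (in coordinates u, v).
F^* omega = (v*(-38*u^2 - 16*u*v + 3*v^2 - 3*v)) du + (-6*u^3 - 12*u^2*v + 7*u*v^2 - 11*u*v + 2*v^3 - v^2) dv

Using F^*(f dg) = (f ∘ F) d(g ∘ F), substitute each coordinate x_i by F_i(u, v) in f_i, and replace dx_i by d F_i = (∂F_i/∂u) du + (∂F_i/∂v) dv.
  For the x component: f_1(F) = 2*u^2 + 6*u*v - v^2 + v; d F_1 = (-3*v) du + (-3*u) dv
  For the y component: f_2(F) = 6*u*v; d F_2 = (v) du + (u - 2*v) dv
  For the z component: f_3(F) = v*(-8*u - v); d F_3 = (4*u) du + (1 - 2*v) dv
Combining and collecting du, dv coefficients:
  coeff of du: v*(-38*u^2 - 16*u*v + 3*v^2 - 3*v)
  coeff of dv: -6*u^3 - 12*u^2*v + 7*u*v^2 - 11*u*v + 2*v^3 - v^2
F^* omega = (v*(-38*u^2 - 16*u*v + 3*v^2 - 3*v)) du + (-6*u^3 - 12*u^2*v + 7*u*v^2 - 11*u*v + 2*v^3 - v^2) dv.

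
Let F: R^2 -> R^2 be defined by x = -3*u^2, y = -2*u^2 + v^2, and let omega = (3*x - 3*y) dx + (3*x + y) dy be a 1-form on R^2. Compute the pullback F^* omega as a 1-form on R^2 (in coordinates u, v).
F^* omega = (62*u^3 + 14*u*v^2) du + (2*v*(-11*u^2 + v^2)) dv

Using F^*(f dg) = (f ∘ F) d(g ∘ F), substitute each coordinate x_i by F_i(u, v) in f_i, and replace dx_i by d F_i = (∂F_i/∂u) du + (∂F_i/∂v) dv.
  For the x component: f_1(F) = -3*u^2 - 3*v^2; d F_1 = (-6*u) du + (0) dv
  For the y component: f_2(F) = -11*u^2 + v^2; d F_2 = (-4*u) du + (2*v) dv
Combining and collecting du, dv coefficients:
  coeff of du: 62*u^3 + 14*u*v^2
  coeff of dv: 2*v*(-11*u^2 + v^2)
F^* omega = (62*u^3 + 14*u*v^2) du + (2*v*(-11*u^2 + v^2)) dv.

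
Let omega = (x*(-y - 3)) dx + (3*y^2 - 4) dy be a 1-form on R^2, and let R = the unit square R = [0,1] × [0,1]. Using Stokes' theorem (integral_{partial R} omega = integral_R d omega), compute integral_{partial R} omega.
integral_(partial R) omega = 1/2

Stokes: integral_partial_R omega = integral_R d omega with d omega = (∂Q/∂x - ∂P/∂y) dx ∧ dy.
  ∂Q/∂x = 0
  ∂P/∂y = -x
  integrand = ∂Q/∂x - ∂P/∂y = x.
Integrating over R: integral_0^1 integral_0^1 (x) dx dy = 1/2.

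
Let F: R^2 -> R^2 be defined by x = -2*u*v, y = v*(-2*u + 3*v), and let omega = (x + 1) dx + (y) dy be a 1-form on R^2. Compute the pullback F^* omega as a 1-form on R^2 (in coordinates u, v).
F^* omega = (2*v*(4*u*v - 3*v^2 - 1)) du + (8*u^2*v - 18*u*v^2 - 2*u + 18*v^3) dv

Using F^*(f dg) = (f ∘ F) d(g ∘ F), substitute each coordinate x_i by F_i(u, v) in f_i, and replace dx_i by d F_i = (∂F_i/∂u) du + (∂F_i/∂v) dv.
  For the x component: f_1(F) = -2*u*v + 1; d F_1 = (-2*v) du + (-2*u) dv
  For the y component: f_2(F) = v*(-2*u + 3*v); d F_2 = (-2*v) du + (-2*u + 6*v) dv
Combining and collecting du, dv coefficients:
  coeff of du: 2*v*(4*u*v - 3*v^2 - 1)
  coeff of dv: 8*u^2*v - 18*u*v^2 - 2*u + 18*v^3
F^* omega = (2*v*(4*u*v - 3*v^2 - 1)) du + (8*u^2*v - 18*u*v^2 - 2*u + 18*v^3) dv.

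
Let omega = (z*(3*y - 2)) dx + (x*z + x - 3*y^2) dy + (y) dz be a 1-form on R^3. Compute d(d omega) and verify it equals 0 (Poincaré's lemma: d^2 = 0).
d(d omega) = 0

Step 1: d omega = sum_{i<j} (∂f_j/∂x_i - ∂f_i/∂x_j) dx_i ∧ dx_j:
  coeff of dx ∧ dy: 1 - 2*z
  coeff of dx ∧ dz: 2 - 3*y
  coeff of dy ∧ dz: 1 - x
Step 2: Apply d again to each 2-form coefficient. The only possible 3-form in R^3 is dx ∧ dy ∧ dz, with coefficient
  ∂(coeff of dy∧dz)/∂x - ∂(coeff of dx∧dz)/∂y + ∂(coeff of dx∧dy)/∂z
  = ∂/∂x (1 - x) - ∂/∂y (2 - 3*y) + ∂/∂z (1 - 2*z).
Each of these terms simplifies to sums of mixed partials that cancel in pairs. The result is 0 (by equality of mixed partials for smooth functions — Schwarz / Clairaut).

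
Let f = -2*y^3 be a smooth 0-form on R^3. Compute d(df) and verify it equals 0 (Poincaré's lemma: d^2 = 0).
d(df) = 0

Step 1: df = sum_i (∂f/∂x_i) dx_i = (0) dx + (-6*y^2) dy + (0) dz.
Step 2: Apply d again. Using the 1-form formula, the coefficient of dx ∧ dy in d(df) is ∂^2 f/∂x ∂y - ∂^2 f/∂y ∂x = (0) - (0) = 0 (equality of mixed partials for smooth f).
Similarly for dx ∧ dz and dy ∧ dz — all coefficients vanish. So d(df) = 0.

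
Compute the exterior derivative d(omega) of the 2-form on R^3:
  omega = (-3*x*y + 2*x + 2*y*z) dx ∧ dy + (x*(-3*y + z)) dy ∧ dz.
d(omega) = (-y + z) dx ∧ dy ∧ dz

For a 2-form omega = sum_{i<j} g_{ij} dx_i ∧ dx_j, the exterior derivative is
  d(omega) = sum_{i<j} d(g_{ij}) ∧ dx_i ∧ dx_j = sum_{i<j, k} (∂g_{ij}/∂x_k) dx_k ∧ dx_i ∧ dx_j.
Expand each term, using dx_k ∧ dx_i ∧ dx_j = sgn(permutation) dx_{(a)} ∧ dx_{(b)} ∧ dx_{(c)} with (a < b < c) sorted:
  d(-3*x*y + 2*x + 2*y*z) includes (∂/∂z)(-3*x*y + 2*x + 2*y*z) dz = (2*y) dz, which multiplied by dx ∧ dy gives (2*y) dx ∧ dy ∧ dz
  d(x*(-3*y + z)) includes (∂/∂x)(x*(-3*y + z)) dx = (-3*y + z) dx, which multiplied by dy ∧ dz gives (-3*y + z) dx ∧ dy ∧ dz
Collecting like 3-forms: d(omega) = (-y + z) dx ∧ dy ∧ dz.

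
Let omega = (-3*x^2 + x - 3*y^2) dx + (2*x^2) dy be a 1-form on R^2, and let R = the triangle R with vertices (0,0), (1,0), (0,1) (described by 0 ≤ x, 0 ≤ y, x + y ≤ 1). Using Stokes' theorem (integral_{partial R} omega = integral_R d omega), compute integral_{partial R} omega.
integral_(partial R) omega = 5/3

Stokes: integral_partial_R omega = integral_R d omega with d omega = (∂Q/∂x - ∂P/∂y) dx ∧ dy.
  ∂Q/∂x = 4*x
  ∂P/∂y = -6*y
  integrand = ∂Q/∂x - ∂P/∂y = 4*x + 6*y.
Integrating over R: integral_0^1 integral_0^{1-x} (4*x + 6*y) dy dx = 5/3.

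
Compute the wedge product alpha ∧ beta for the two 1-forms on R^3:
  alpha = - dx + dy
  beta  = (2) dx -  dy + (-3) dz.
alpha ∧ beta = (-1) dx ∧ dy + (3) dx ∧ dz + (-3) dy ∧ dz

Distribute the wedge, using dx_i ∧ dx_j = -dx_j ∧ dx_i and dx_i ∧ dx_i = 0. For each pair (i, j) with i < j, the coefficient of dx_i ∧ dx_j in alpha ∧ beta is (alpha_i * beta_j - alpha_j * beta_i). Collecting: alpha ∧ beta = (-1) dx ∧ dy + (3) dx ∧ dz + (-3) dy ∧ dz.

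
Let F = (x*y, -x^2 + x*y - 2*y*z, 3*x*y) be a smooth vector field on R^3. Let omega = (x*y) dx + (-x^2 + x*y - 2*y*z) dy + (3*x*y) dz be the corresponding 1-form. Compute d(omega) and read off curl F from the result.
d(omega) = (3*x + 2*y) dy ∧ dz + (-3*y) dz ∧ dx + (-3*x + y) dx ∧ dy; curl F = (3*x + 2*y, -3*y, -3*x + y)

d omega = sum_{i<j} (∂f_j/∂x_i - ∂f_i/∂x_j) dx_i ∧ dx_j. Under the identification (dy ∧ dz, dz ∧ dx, dx ∧ dy) ↔ (e_x, e_y, e_z), the coefficients are exactly the components of curl F. Compute:
  ∂R/∂y - ∂Q/∂z = (3*x) - (-2*y) = 3*x + 2*y
  ∂P/∂z - ∂R/∂x = (0) - (3*y) = -3*y
  ∂Q/∂x - ∂P/∂y = (-2*x + y) - (x) = -3*x + y.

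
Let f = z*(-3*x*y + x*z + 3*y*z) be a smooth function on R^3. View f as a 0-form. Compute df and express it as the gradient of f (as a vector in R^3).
df = (z*(-3*y + z)) dx + (3*z*(-x + z)) dy + (-3*x*y + 2*x*z + 6*y*z) dz; grad f = (z*(-3*y + z), 3*z*(-x + z), -3*x*y + 2*x*z + 6*y*z)

For a 0-form f, d f = (∂f/∂x) dx + (∂f/∂y) dy + (∂f/∂z) dz. The components of the vector representation are exactly the entries of grad f in Cartesian coordinates:
  ∂f/∂x = z*(-3*y + z)
  ∂f/∂y = 3*z*(-x + z)
  ∂f/∂z = -3*x*y + 2*x*z + 6*y*z.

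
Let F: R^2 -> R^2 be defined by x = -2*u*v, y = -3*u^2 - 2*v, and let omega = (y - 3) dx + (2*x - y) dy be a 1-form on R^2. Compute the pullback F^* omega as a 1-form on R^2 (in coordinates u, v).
F^* omega = (-18*u^3 + 30*u^2*v - 12*u*v + 4*v^2 + 6*v) du + (6*u^3 - 6*u^2 + 12*u*v + 6*u - 4*v) dv

Using F^*(f dg) = (f ∘ F) d(g ∘ F), substitute each coordinate x_i by F_i(u, v) in f_i, and replace dx_i by d F_i = (∂F_i/∂u) du + (∂F_i/∂v) dv.
  For the x component: f_1(F) = -3*u^2 - 2*v - 3; d F_1 = (-2*v) du + (-2*u) dv
  For the y component: f_2(F) = 3*u^2 - 4*u*v + 2*v; d F_2 = (-6*u) du + (-2) dv
Combining and collecting du, dv coefficients:
  coeff of du: -18*u^3 + 30*u^2*v - 12*u*v + 4*v^2 + 6*v
  coeff of dv: 6*u^3 - 6*u^2 + 12*u*v + 6*u - 4*v
F^* omega = (-18*u^3 + 30*u^2*v - 12*u*v + 4*v^2 + 6*v) du + (6*u^3 - 6*u^2 + 12*u*v + 6*u - 4*v) dv.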